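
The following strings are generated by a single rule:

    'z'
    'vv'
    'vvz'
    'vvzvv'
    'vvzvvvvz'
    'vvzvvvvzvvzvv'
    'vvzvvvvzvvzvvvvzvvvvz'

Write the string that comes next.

vvzvvvvzvvzvvvvzvvvvzvvzvvvvzvvzvv

This is a Fibonacci-style word recurrence s(k) = s(k−1)·s(k−2): e.g. vv·z = vvz.
Continuing: vvzvvvvzvvzvvvvzvvvvz · vvzvvvvzvvzvv gives term 8.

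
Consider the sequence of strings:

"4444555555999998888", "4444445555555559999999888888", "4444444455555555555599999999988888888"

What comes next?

4444444444555555555555555999999999998888888888

The n-th term is 2n+2 4's then 3n+3 5's then 2n+3 9's then 2n+2 8's (n = 1, 2, …).
Setting n = 4 gives 10, 15, 11, 10 characters in each block.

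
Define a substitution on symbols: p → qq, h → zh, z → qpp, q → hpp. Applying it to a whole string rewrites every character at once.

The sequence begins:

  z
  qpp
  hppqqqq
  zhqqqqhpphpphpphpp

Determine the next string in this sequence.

qppzhhpphpphpphppzhqqqqzhqqqqzhqqqqzhqqqq

Applying the rule to each of the 18 symbols of zhqqqqhpphpphpphpp gives the pieces qpp zh hpp hpp hpp hpp zh qq qq zh qq qq zh qq qq zh qq qq, which concatenate to the answer.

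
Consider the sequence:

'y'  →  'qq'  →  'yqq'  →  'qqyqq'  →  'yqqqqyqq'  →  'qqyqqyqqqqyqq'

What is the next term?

From term 3 onward, concatenate the second-to-last term with the last: y·qq = yqq, qq·yqq = qqyqq, …
Continuing: yqqqqyqq · qqyqqyqqqqyqq gives term 7.

yqqqqyqqqqyqqyqqqqyqq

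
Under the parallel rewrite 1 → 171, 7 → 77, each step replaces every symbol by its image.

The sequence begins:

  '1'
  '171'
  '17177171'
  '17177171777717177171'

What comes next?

Replace each of the 20 characters of 17177171777717177171 in place — 171 77 171 77 77 171 77 171 77 77 77 77 171 77 171 77 77 171 77 171 — and concatenate.

171771717777171771717777777717177171777717177171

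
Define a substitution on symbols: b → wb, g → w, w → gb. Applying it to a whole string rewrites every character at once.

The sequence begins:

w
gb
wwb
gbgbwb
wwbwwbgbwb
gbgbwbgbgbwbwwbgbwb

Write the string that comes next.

Rewriting the 19 symbols of gbgbwbgbgbwbwwbgbwb one by one yields w wb w wb gb wb w wb w wb gb wb gb gb wb w wb gb wb; concatenated:

wwbwwbgbwbwwbwwbgbwbgbgbwbwwbgbwb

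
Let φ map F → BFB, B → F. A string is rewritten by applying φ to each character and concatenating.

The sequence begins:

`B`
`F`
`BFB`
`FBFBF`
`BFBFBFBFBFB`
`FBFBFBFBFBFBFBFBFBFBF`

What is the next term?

BFBFBFBFBFBFBFBFBFBFBFBFBFBFBFBFBFBFBFBFBFB

Replace each of the 21 characters of FBFBFBFBFBFBFBFBFBFBF in place — BFB F BFB F BFB F BFB F BFB F BFB F BFB F BFB F BFB F BFB F BFB — and concatenate.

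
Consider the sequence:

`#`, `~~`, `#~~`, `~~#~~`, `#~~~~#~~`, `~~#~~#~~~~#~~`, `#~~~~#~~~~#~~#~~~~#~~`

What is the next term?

Each term (from the third on) is the two preceding terms concatenated in order: term 3 = #·~~ = #~~.
Continuing: ~~#~~#~~~~#~~ · #~~~~#~~~~#~~#~~~~#~~ gives term 8.

~~#~~#~~~~#~~#~~~~#~~~~#~~#~~~~#~~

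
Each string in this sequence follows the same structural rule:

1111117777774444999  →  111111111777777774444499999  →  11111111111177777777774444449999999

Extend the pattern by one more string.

Term n consists of 3n 1's, followed by 2n+2 7's, followed by n+2 4's, followed by 2n-1 9's, where the shown terms are n = 2, 3, 4.
Setting n = 5 gives 15, 12, 7, 9 characters in each block.

1111111111111117777777777774444444999999999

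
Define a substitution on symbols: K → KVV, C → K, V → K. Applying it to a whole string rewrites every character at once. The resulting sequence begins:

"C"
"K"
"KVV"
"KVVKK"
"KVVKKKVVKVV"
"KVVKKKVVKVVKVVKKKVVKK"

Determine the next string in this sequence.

KVVKKKVVKVVKVVKKKVVKKKVVKKKVVKVVKVVKKKVVKVV

Replace each of the 21 characters of KVVKKKVVKVVKVVKKKVVKK in place — KVV K K KVV KVV KVV K K KVV K K KVV K K KVV KVV KVV K K KVV KVV — and concatenate.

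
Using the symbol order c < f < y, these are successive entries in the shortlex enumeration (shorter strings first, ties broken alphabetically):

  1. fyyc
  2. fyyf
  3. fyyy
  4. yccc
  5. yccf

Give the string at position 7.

Advancing 2 positions from yccf through yccf → yccy reaches term 7.

ycfc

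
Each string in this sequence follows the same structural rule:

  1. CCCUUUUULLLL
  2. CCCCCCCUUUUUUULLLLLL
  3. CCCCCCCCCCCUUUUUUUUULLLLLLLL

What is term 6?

The n-th term is 4n-1 C's then 2n+3 U's then 2n+2 L's (n = 1, 2, …).
At n = 6 the blocks have lengths 23, 15, 14.

CCCCCCCCCCCCCCCCCCCCCCCUUUUUUUUUUUUUUULLLLLLLLLLLLLL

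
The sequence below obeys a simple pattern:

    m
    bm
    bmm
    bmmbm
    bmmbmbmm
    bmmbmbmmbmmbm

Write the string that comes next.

This is a Fibonacci-style word recurrence s(k) = s(k−1)·s(k−2): e.g. bm·m = bmm.
Continuing: bmmbmbmmbmmbm · bmmbmbmm gives term 7.

bmmbmbmmbmmbmbmmbmbmm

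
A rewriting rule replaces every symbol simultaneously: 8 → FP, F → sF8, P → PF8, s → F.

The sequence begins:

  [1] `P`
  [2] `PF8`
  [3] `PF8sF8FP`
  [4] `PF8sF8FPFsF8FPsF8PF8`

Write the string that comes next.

Applying the rule to each of the 20 symbols of PF8sF8FPFsF8FPsF8PF8 gives the pieces PF8 sF8 FP F sF8 FP sF8 PF8 sF8 F sF8 FP sF8 PF8 F sF8 FP PF8 sF8 FP, which concatenate to the answer.

PF8sF8FPFsF8FPsF8PF8sF8FsF8FPsF8PF8FsF8FPPF8sF8FP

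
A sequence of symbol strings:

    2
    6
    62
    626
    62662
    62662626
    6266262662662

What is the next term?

626626266266262662626

From term 3 onward, concatenate the last term with the second-to-last: 6·2 = 62, 62·6 = 626, …
Continuing: 6266262662662 · 62662626 gives term 8.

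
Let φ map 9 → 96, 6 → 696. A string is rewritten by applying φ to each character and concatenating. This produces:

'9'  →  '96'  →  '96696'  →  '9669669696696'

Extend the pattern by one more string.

Applying the rule to each of the 13 symbols of 9669669696696 gives the pieces 96 696 696 96 696 696 96 696 96 696 696 96 696, which concatenate to the answer.

9669669696696696966969669669696696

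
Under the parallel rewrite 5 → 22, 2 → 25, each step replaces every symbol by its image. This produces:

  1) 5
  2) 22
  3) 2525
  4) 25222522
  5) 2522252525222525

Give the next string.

Replace each of the 16 characters of 2522252525222525 in place — 25 22 25 25 25 22 25 22 25 22 25 25 25 22 25 22 — and concatenate.

25222525252225222522252525222522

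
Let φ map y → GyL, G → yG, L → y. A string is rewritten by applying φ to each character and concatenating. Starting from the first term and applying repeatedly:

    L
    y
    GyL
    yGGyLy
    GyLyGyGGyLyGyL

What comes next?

yGGyLyGyLyGGyLyGyGGyLyGyLyGGyLy

φ(GyLyGyGGyLyGyL) expands symbol-by-symbol to yG GyL y GyL yG GyL yG yG GyL y GyL yG GyL y; joining the 14 pieces gives the next term.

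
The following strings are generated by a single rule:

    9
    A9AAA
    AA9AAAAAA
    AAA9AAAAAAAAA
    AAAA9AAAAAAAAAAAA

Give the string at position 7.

Each term wraps the previous one in A on the left and AAA on the right.
From AAAA9AAAAAAAAAAAA, 2 further steps: AAAA9AAAAAAAAAAAA → AAAAA9AAAAAAAAAAAAAAA → (answer).

AAAAAA9AAAAAAAAAAAAAAAAAA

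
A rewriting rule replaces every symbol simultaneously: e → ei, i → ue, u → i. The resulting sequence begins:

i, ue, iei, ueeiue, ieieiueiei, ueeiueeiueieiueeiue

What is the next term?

Rewriting the 19 symbols of ueeiueeiueieiueeiue one by one yields i ei ei ue i ei ei ue i ei ue ei ue i ei ei ue i ei; concatenated:

ieieiueieieiueieiueeiueieieiueiei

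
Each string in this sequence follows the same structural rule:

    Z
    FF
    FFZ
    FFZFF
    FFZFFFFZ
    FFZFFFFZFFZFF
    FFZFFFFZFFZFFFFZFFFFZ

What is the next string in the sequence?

FFZFFFFZFFZFFFFZFFFFZFFZFFFFZFFZFF

This is a Fibonacci-style word recurrence s(k) = s(k−1)·s(k−2): e.g. FF·Z = FFZ.
So term 8 is FFZFFFFZFFZFFFFZFFFFZ·FFZFFFFZFFZFF.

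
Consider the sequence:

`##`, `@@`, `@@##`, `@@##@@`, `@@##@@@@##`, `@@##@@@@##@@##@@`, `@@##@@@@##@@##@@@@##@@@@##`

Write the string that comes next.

@@##@@@@##@@##@@@@##@@@@##@@##@@@@##@@##@@

From term 3 onward, concatenate the last term with the second-to-last: @@·## = @@##, @@##·@@ = @@##@@, …
Continuing: @@##@@@@##@@##@@@@##@@@@## · @@##@@@@##@@##@@ gives term 8.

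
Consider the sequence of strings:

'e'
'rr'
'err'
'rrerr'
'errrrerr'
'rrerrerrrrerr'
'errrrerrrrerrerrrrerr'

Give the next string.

From term 3 onward, concatenate the second-to-last term with the last: e·rr = err, rr·err = rrerr, …
Continuing: rrerrerrrrerr · errrrerrrrerrerrrrerr gives term 8.

rrerrerrrrerrerrrrerrrrerrerrrrerr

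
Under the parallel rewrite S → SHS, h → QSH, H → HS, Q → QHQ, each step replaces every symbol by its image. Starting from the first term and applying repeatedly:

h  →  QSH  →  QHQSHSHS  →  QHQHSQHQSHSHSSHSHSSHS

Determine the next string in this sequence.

Replace each of the 21 characters of QHQHSQHQSHSHSSHSHSSHS in place — QHQ HS QHQ HS SHS QHQ HS QHQ SHS HS SHS HS SHS SHS HS SHS HS SHS SHS HS SHS — and concatenate.

QHQHSQHQHSSHSQHQHSQHQSHSHSSHSHSSHSSHSHSSHSHSSHSSHSHSSHS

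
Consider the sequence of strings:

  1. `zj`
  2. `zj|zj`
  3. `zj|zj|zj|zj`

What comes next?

s(k+1) = s(k)·|·s(k) — each term doubles the last with '|' between the halves.
Doubling zj|zj|zj|zj with '|' between the halves:

zj|zj|zj|zj|zj|zj|zj|zj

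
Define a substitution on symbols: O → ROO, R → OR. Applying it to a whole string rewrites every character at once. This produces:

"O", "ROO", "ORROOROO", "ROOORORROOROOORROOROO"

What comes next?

ORROOROOROOORROOORORROOROOORROOROOROOORORROOROOORROOROO

φ(ROOORORROOROOORROOROO) expands symbol-by-symbol to OR ROO ROO ROO OR ROO OR OR ROO ROO OR ROO ROO ROO OR OR ROO ROO OR ROO ROO; joining the 21 pieces gives the next term.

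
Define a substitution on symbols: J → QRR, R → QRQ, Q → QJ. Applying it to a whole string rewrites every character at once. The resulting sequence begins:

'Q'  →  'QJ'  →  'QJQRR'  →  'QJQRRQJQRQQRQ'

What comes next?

Replace each of the 13 characters of QJQRRQJQRQQRQ in place — QJ QRR QJ QRQ QRQ QJ QRR QJ QRQ QJ QJ QRQ QJ — and concatenate.

QJQRRQJQRQQRQQJQRRQJQRQQJQJQRQQJ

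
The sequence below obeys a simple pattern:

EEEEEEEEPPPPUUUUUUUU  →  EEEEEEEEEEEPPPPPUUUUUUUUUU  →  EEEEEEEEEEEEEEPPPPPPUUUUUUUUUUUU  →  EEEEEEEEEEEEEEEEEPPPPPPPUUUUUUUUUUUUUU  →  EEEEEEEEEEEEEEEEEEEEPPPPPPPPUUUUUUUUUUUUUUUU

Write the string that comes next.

EEEEEEEEEEEEEEEEEEEEEEEPPPPPPPPPUUUUUUUUUUUUUUUUUU

Term n consists of 3n-1 E's, followed by n+1 P's, followed by 2n+2 U's, where the shown terms are n = 3, 4, 5, 6, 7.
For the next term, n = 8, so the run lengths are 23, 9, 18.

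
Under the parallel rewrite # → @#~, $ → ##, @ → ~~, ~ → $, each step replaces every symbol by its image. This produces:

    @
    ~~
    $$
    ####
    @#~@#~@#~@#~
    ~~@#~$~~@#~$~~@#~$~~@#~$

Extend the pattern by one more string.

$$~~@#~$##$$~~@#~$##$$~~@#~$##$$~~@#~$##

Applying the rule to each of the 24 symbols of ~~@#~$~~@#~$~~@#~$~~@#~$ gives the pieces $ $ ~~ @#~ $ ## $ $ ~~ @#~ $ ## $ $ ~~ @#~ $ ## $ $ ~~ @#~ $ ##, which concatenate to the answer.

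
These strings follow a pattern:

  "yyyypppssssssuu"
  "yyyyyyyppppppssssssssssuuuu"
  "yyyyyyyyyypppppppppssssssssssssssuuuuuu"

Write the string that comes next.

yyyyyyyyyyyyyppppppppppppssssssssssssssssssuuuuuuuu

Reading off run lengths: y runs 4, 7, 10; p runs 3, 6, 9; s runs 6, 10, 14; u runs 2, 4, 6 — each is linear in n (n = 1, 2, …).
At n = 4 the blocks have lengths 13, 12, 18, 8.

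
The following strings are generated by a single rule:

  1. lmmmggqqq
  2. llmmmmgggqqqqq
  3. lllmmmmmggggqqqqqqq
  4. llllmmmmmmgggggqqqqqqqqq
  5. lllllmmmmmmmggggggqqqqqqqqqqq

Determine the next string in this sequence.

llllllmmmmmmmmgggggggqqqqqqqqqqqqq

Term n consists of n-1 l's, followed by n+1 m's, followed by n g's, followed by 2n-1 q's, where the shown terms are n = 2, 3, 4, 5, 6.
At n = 7 the blocks have lengths 6, 8, 7, 13.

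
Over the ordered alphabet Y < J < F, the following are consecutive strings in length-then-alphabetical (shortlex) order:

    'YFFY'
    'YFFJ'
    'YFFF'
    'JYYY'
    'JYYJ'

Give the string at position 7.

Advancing 2 positions from JYYJ through JYYJ → JYYF reaches term 7.

JYJY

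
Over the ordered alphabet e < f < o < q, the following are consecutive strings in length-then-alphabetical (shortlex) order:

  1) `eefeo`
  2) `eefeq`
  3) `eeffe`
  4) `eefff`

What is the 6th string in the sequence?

Advancing 2 positions from eefff through eefff → eeffo reaches term 6.

eeffq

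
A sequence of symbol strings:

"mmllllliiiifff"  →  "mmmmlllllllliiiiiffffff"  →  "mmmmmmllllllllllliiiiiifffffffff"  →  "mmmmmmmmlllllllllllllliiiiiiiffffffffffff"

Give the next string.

The n-th term is 2n m's then 3n+2 l's then n+3 i's then 3n f's (n = 1, 2, …).
For the next term, n = 5, so the run lengths are 10, 17, 8, 15.

mmmmmmmmmmllllllllllllllllliiiiiiiifffffffffffffff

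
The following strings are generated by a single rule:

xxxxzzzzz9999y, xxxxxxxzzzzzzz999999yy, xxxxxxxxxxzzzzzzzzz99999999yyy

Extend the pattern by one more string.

The n-th term is 3n+1 x's then 2n+3 z's then 2n+2 9's then n y's (n = 1, 2, …).
At n = 4 the blocks have lengths 13, 11, 10, 4.

xxxxxxxxxxxxxzzzzzzzzzzz9999999999yyyy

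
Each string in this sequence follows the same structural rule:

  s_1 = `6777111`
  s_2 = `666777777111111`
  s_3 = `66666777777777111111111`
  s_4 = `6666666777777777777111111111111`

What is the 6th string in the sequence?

66666666666777777777777777777111111111111111111

Each string has the form 6^{2n-1} 7^{3n} 1^{3n} (n = 1, 2, …).
At n = 6 the blocks have lengths 11, 18, 18.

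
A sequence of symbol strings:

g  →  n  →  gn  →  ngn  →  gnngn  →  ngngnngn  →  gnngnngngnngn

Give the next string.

Each term (from the third on) is the two preceding terms concatenated in order: term 3 = g·n = gn.
Continuing: ngngnngn · gnngnngngnngn gives term 8.

ngngnngngnngnngngnngn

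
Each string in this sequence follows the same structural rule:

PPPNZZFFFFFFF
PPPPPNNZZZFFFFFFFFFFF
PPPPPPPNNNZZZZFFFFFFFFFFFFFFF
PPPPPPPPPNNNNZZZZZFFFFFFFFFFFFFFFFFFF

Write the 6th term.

Each string has the form P^{2n+1} N^{n} Z^{n+1} F^{4n+3} (n = 1, 2, …).
Setting n = 6 gives 13, 6, 7, 27 characters in each block.

PPPPPPPPPPPPPNNNNNNZZZZZZZFFFFFFFFFFFFFFFFFFFFFFFFFFF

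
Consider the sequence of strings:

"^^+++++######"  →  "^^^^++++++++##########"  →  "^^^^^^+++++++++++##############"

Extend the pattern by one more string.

^^^^^^^^++++++++++++++##################

The n-th term is 2n ^'s then 3n+2 +'s then 4n+2 #'s (n = 1, 2, …).
For the next term, n = 4, so the run lengths are 8, 14, 18.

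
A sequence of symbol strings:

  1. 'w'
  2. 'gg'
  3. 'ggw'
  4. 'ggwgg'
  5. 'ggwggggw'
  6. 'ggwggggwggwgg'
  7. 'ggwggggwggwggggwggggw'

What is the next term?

ggwggggwggwggggwggggwggwggggwggwgg

From term 3 onward, concatenate the last term with the second-to-last: gg·w = ggw, ggw·gg = ggwgg, …
So term 8 is ggwggggwggwggggwggggw·ggwggggwggwgg.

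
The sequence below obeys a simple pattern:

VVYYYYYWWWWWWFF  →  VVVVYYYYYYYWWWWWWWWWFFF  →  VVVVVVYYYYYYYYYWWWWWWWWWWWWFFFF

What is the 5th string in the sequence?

VVVVVVVVVVYYYYYYYYYYYYYWWWWWWWWWWWWWWWWWWFFFFFF

Term n consists of 2n-2 V's, followed by 2n+1 Y's, followed by 3n W's, followed by n F's, where the shown terms are n = 2, 3, 4.
For term 5, n = 6, so the run lengths are 10, 13, 18, 6.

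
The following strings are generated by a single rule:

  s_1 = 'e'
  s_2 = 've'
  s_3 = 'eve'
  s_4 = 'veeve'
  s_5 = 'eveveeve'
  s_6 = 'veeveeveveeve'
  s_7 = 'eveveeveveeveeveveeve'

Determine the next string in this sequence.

veeveeveveeveeveveeveveeveeveveeve

Each term (from the third on) is the two preceding terms concatenated in order: term 3 = e·ve = eve.
The next term joins veeveeveveeve and eveveeveveeveeveveeve.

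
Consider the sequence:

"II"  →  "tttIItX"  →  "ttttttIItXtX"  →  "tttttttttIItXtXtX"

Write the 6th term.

tttttttttttttttIItXtXtXtXtX

Every step adds ttt to the front and tX to the end of the previous string.
From tttttttttIItXtXtX, 2 further steps: tttttttttIItXtXtX → ttttttttttttIItXtXtXtX → (answer).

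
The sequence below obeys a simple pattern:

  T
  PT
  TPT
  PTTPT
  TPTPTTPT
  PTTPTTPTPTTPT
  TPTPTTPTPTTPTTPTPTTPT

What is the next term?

Each term (from the third on) is the two preceding terms concatenated in order: term 3 = T·PT = TPT.
The next term joins PTTPTTPTPTTPT and TPTPTTPTPTTPTTPTPTTPT.

PTTPTTPTPTTPTTPTPTTPTPTTPTTPTPTTPT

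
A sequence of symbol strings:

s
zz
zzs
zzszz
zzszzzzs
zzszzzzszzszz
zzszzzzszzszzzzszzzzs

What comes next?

zzszzzzszzszzzzszzzzszzszzzzszzszz

Each term (from the third on) is the previous term followed by the one before it: term 3 = zz·s = zzs.
So term 8 is zzszzzzszzszzzzszzzzs·zzszzzzszzszz.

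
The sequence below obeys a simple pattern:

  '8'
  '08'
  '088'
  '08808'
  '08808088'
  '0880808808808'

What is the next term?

088080880880808808088

Each term (from the third on) is the previous term followed by the one before it: term 3 = 08·8 = 088.
Continuing: 0880808808808 · 08808088 gives term 7.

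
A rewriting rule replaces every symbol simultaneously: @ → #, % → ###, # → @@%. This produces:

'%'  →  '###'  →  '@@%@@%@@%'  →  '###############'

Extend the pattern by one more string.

@@%@@%@@%@@%@@%@@%@@%@@%@@%@@%@@%@@%@@%@@%@@%

Replace each of the 15 characters of ############### in place — @@% @@% @@% @@% @@% @@% @@% @@% @@% @@% @@% @@% @@% @@% @@% — and concatenate.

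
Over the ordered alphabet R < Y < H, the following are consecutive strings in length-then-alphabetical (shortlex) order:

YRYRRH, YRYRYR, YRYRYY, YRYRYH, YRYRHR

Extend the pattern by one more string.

YRYRHY

Find the rightmost character of YRYRHR below H, bump it to the next letter, and reset everything to its right to R.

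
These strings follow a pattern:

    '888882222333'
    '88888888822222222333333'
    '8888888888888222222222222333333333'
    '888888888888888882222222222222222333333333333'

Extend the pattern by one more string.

88888888888888888888822222222222222222222333333333333333

Reading off run lengths: 8 runs 5, 9, 13, 17; 2 runs 4, 8, 12, 16; 3 runs 3, 6, 9, 12 — each is linear in n (n = 1, 2, …).
For the next term, n = 5, so the run lengths are 21, 20, 15.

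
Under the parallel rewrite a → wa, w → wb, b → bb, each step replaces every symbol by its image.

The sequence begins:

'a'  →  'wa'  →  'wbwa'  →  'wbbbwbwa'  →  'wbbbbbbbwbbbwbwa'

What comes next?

Applying the rule to each of the 16 symbols of wbbbbbbbwbbbwbwa gives the pieces wb bb bb bb bb bb bb bb wb bb bb bb wb bb wb wa, which concatenate to the answer.

wbbbbbbbbbbbbbbbwbbbbbbbwbbbwbwa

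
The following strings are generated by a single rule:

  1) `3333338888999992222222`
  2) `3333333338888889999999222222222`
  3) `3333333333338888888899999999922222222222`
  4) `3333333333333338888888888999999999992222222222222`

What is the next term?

3333333333333333338888888888889999999999999222222222222222

Each string has the form 3^{3n} 8^{2n} 9^{2n+1} 2^{2n+3}, where the shown terms are n = 2, 3, 4, 5.
Setting n = 6 gives 18, 12, 13, 15 characters in each block.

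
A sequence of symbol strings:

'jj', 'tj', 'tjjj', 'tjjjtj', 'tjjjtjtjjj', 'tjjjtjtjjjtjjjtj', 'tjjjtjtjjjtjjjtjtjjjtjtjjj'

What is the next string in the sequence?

This is a Fibonacci-style word recurrence s(k) = s(k−1)·s(k−2): e.g. tj·jj = tjjj.
Continuing: tjjjtjtjjjtjjjtjtjjjtjtjjj · tjjjtjtjjjtjjjtj gives term 8.

tjjjtjtjjjtjjjtjtjjjtjtjjjtjjjtjtjjjtjjjtj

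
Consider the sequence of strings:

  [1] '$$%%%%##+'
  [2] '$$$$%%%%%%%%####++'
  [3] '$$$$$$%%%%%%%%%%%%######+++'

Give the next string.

$$$$$$$$%%%%%%%%%%%%%%%%########++++

Each string has the form $^{2n} %^{4n} #^{2n} +^{n} (n = 1, 2, …).
At n = 4 the blocks have lengths 8, 16, 8, 4.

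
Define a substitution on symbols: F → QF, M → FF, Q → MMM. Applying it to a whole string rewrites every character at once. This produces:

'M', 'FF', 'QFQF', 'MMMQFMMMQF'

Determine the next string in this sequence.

FFFFFFMMMQFFFFFFFMMMQF

Rewriting each symbol of MMMQFMMMQF: M→FF, M→FF, M→FF, Q→MMM, F→QF, M→FF, M→FF, M→FF, Q→MMM, F→QF, which concatenates to FF FF FF MMM QF FF FF FF MMM QF.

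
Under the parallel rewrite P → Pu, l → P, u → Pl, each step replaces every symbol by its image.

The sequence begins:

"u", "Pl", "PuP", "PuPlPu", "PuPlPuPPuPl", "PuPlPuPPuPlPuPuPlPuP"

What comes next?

φ(PuPlPuPPuPlPuPuPlPuP) expands symbol-by-symbol to Pu Pl Pu P Pu Pl Pu Pu Pl Pu P Pu Pl Pu Pl Pu P Pu Pl Pu; joining the 20 pieces gives the next term.

PuPlPuPPuPlPuPuPlPuPPuPlPuPlPuPPuPlPu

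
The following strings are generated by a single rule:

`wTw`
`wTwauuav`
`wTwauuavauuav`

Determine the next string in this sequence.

Every step adds auuav to the end: s(k+1) = s(k)·auuav.
One more step from wTwauuavauuav gives the answer.

wTwauuavauuavauuav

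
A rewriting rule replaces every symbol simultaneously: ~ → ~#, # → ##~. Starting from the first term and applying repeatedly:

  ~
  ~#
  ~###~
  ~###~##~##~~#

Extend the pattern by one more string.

Rewriting the 13 symbols of ~###~##~##~~# one by one yields ~# ##~ ##~ ##~ ~# ##~ ##~ ~# ##~ ##~ ~# ~# ##~; concatenated:

~###~##~##~~###~##~~###~##~~#~###~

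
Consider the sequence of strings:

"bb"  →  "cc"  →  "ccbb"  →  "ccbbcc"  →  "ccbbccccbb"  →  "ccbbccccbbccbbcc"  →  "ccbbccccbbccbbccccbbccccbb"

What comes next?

Each term (from the third on) is the previous term followed by the one before it: term 3 = cc·bb = ccbb.
So term 8 is ccbbccccbbccbbccccbbccccbb·ccbbccccbbccbbcc.

ccbbccccbbccbbccccbbccccbbccbbccccbbccbbcc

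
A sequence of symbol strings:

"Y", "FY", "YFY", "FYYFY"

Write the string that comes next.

YFYFYYFY

Each term (from the third on) is the two preceding terms concatenated in order: term 3 = Y·FY = YFY.
So term 5 is YFY·FYYFY.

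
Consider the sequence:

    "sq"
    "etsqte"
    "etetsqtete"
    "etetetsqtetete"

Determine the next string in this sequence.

etetetetsqtetetete

Every step adds et to the front and te to the end of the previous string.
So the next term is et·etetetsqtetete·te.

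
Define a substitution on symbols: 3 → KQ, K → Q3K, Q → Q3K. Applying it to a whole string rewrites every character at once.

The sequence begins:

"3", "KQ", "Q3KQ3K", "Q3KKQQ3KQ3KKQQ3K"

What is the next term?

Q3KKQQ3KQ3KQ3KQ3KKQQ3KQ3KKQQ3KQ3KQ3KQ3KKQQ3K

Replace each of the 16 characters of Q3KKQQ3KQ3KKQQ3K in place — Q3K KQ Q3K Q3K Q3K Q3K KQ Q3K Q3K KQ Q3K Q3K Q3K Q3K KQ Q3K — and concatenate.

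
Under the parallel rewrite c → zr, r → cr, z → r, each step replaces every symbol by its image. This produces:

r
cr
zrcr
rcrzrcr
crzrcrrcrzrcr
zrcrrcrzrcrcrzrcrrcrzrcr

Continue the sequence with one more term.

Replace each of the 24 characters of zrcrrcrzrcrcrzrcrrcrzrcr in place — r cr zr cr cr zr cr r cr zr cr zr cr r cr zr cr cr zr cr r cr zr cr — and concatenate.

rcrzrcrcrzrcrrcrzrcrzrcrrcrzrcrcrzrcrrcrzrcr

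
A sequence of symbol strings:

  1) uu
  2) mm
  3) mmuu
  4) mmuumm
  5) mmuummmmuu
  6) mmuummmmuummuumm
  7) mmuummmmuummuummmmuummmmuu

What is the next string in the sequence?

mmuummmmuummuummmmuummmmuummuummmmuummuumm

Each term (from the third on) is the previous term followed by the one before it: term 3 = mm·uu = mmuu.
Continuing: mmuummmmuummuummmmuummmmuu · mmuummmmuummuumm gives term 8.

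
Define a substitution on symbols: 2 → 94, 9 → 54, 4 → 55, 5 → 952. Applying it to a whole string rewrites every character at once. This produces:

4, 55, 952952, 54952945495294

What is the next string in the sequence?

Applying the rule to each of the 14 symbols of 54952945495294 gives the pieces 952 55 54 952 94 54 55 952 55 54 952 94 54 55, which concatenate to the answer.

95255549529454559525554952945455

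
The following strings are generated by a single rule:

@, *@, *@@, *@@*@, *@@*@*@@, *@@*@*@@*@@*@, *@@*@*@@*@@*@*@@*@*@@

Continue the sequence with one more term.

*@@*@*@@*@@*@*@@*@*@@*@@*@*@@*@@*@

This is a Fibonacci-style word recurrence s(k) = s(k−1)·s(k−2): e.g. *@·@ = *@@.
So term 8 is *@@*@*@@*@@*@*@@*@*@@·*@@*@*@@*@@*@.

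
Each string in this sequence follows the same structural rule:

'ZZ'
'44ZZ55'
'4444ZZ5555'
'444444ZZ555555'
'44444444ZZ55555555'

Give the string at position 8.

Every step adds 44 to the front and 55 to the end of the previous string.
From 44444444ZZ55555555, 3 further steps: 44444444ZZ55555555 → 4444444444ZZ5555555555 → 444444444444ZZ555555555555 → (answer).

44444444444444ZZ55555555555555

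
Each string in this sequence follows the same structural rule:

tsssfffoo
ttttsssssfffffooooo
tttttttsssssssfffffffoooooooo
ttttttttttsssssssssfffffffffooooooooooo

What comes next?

tttttttttttttsssssssssssfffffffffffoooooooooooooo

The n-th term is 3n-2 t's then 2n+1 s's then 2n+1 f's then 3n-1 o's (n = 1, 2, …).
Setting n = 5 gives 13, 11, 11, 14 characters in each block.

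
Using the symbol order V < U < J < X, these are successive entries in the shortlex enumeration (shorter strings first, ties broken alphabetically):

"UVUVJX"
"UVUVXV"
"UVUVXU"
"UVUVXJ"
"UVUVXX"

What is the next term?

Find the rightmost character of UVUVXX below X, bump it to the next letter, and reset everything to its right to V.

UVUUVV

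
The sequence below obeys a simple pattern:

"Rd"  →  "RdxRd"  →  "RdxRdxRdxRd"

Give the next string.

Every step duplicates the string with 'x' between the halves.
One more doubling of RdxRdxRdxRd gives the answer.

RdxRdxRdxRdxRdxRdxRdxRd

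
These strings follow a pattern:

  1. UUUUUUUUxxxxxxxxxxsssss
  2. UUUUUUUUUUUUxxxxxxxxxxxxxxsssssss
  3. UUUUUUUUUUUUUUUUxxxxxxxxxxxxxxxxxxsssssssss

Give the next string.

UUUUUUUUUUUUUUUUUUUUxxxxxxxxxxxxxxxxxxxxxxsssssssssss

The n-th term is 4n U's then 4n+2 x's then 2n+1 s's, where the shown terms are n = 2, 3, 4.
At n = 5 the blocks have lengths 20, 22, 11.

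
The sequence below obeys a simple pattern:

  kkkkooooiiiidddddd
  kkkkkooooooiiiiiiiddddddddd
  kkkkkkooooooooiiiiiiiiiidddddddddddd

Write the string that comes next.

kkkkkkkooooooooooiiiiiiiiiiiiiddddddddddddddd

Each string has the form k^{n+2} o^{2n} i^{3n-2} d^{3n}, where the shown terms are n = 2, 3, 4.
At n = 5 the blocks have lengths 7, 10, 13, 15.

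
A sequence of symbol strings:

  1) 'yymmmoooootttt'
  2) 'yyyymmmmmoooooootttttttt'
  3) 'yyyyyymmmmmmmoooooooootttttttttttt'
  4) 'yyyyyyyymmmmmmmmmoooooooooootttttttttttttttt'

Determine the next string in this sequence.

yyyyyyyyyymmmmmmmmmmmoooooooooooootttttttttttttttttttt

Each string has the form y^{2n} m^{2n+1} o^{2n+3} t^{4n} (n = 1, 2, …).
At n = 5 the blocks have lengths 10, 11, 13, 20.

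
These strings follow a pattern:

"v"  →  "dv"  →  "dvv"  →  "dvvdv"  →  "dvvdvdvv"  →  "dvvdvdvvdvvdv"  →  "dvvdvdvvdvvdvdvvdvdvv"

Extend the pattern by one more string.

dvvdvdvvdvvdvdvvdvdvvdvvdvdvvdvvdv

From term 3 onward, concatenate the last term with the second-to-last: dv·v = dvv, dvv·dv = dvvdv, …
So term 8 is dvvdvdvvdvvdvdvvdvdvv·dvvdvdvvdvvdv.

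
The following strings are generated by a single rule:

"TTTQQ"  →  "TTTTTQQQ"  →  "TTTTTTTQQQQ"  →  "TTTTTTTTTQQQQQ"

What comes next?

TTTTTTTTTTTQQQQQQ

The n-th term is 2n-1 T's then n Q's, where the shown terms are n = 2, 3, 4, 5.
Setting n = 6 gives 11, 6 characters in each block.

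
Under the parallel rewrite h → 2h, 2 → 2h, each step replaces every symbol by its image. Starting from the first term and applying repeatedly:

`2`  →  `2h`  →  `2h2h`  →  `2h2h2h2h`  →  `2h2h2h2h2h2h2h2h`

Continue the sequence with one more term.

φ(2h2h2h2h2h2h2h2h) expands symbol-by-symbol to 2h 2h 2h 2h 2h 2h 2h 2h 2h 2h 2h 2h 2h 2h 2h 2h; joining the 16 pieces gives the next term.

2h2h2h2h2h2h2h2h2h2h2h2h2h2h2h2h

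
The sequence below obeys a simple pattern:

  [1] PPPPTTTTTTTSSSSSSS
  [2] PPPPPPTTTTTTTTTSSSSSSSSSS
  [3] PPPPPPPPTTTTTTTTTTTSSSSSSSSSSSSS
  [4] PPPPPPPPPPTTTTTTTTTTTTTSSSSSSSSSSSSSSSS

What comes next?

PPPPPPPPPPPPTTTTTTTTTTTTTTTSSSSSSSSSSSSSSSSSSS

The n-th term is 2n P's then 2n+3 T's then 3n+1 S's, where the shown terms are n = 2, 3, 4, 5.
At n = 6 the blocks have lengths 12, 15, 19.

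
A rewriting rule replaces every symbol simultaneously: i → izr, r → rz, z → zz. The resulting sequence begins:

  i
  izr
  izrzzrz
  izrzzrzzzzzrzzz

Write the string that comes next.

izrzzrzzzzzrzzzzzzzzzzzrzzzzzzz

φ(izrzzrzzzzzrzzz) expands symbol-by-symbol to izr zz rz zz zz rz zz zz zz zz zz rz zz zz zz; joining the 15 pieces gives the next term.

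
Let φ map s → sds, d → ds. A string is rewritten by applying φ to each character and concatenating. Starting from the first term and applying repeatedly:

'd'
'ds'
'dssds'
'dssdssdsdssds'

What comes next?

Replace each of the 13 characters of dssdssdsdssds in place — ds sds sds ds sds sds ds sds ds sds sds ds sds — and concatenate.

dssdssdsdssdssdsdssdsdssdssdsdssds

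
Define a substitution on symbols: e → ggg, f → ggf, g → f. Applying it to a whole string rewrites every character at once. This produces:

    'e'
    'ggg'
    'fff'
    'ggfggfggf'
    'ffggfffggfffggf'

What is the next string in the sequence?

Rewriting the 15 symbols of ffggfffggfffggf one by one yields ggf ggf f f ggf ggf ggf f f ggf ggf ggf f f ggf; concatenated:

ggfggfffggfggfggfffggfggfggfffggf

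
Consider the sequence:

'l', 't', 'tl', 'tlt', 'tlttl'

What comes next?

tlttltlt

From term 3 onward, concatenate the last term with the second-to-last: t·l = tl, tl·t = tlt, …
Continuing: tlttl · tlt gives term 6.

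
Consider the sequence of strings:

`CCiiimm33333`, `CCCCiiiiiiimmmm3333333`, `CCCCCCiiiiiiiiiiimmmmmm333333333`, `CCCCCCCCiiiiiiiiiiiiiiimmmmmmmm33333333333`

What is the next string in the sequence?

The n-th term is 2n C's then 4n-1 i's then 2n m's then 2n+3 3's (n = 1, 2, …).
For the next term, n = 5, so the run lengths are 10, 19, 10, 13.

CCCCCCCCCCiiiiiiiiiiiiiiiiiiimmmmmmmmmm3333333333333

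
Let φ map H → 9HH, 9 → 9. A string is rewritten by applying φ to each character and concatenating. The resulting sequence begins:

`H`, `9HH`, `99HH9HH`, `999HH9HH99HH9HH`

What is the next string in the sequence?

9999HH9HH99HH9HH999HH9HH99HH9HH

φ(999HH9HH99HH9HH) expands symbol-by-symbol to 9 9 9 9HH 9HH 9 9HH 9HH 9 9 9HH 9HH 9 9HH 9HH; joining the 15 pieces gives the next term.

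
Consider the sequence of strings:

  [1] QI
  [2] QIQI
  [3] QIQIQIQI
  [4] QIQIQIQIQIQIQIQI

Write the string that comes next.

QIQIQIQIQIQIQIQIQIQIQIQIQIQIQIQI

Every step duplicates the string.
So the next term is two copies of QIQIQIQIQIQIQIQI.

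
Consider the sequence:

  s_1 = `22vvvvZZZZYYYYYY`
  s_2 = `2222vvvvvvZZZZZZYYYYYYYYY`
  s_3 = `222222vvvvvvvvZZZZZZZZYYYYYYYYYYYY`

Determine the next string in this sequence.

22222222vvvvvvvvvvZZZZZZZZZZYYYYYYYYYYYYYYY

The n-th term is 2n-2 2's then 2n v's then 2n Z's then 3n Y's, where the shown terms are n = 2, 3, 4.
For the next term, n = 5, so the run lengths are 8, 10, 10, 15.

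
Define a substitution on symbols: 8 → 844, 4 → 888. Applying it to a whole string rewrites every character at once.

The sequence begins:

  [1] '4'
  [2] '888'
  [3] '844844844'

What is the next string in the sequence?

Apply φ to 844844844 symbol by symbol: 8→844, 4→888, 4→888, 8→844, 4→888, 4→888, 8→844, 4→888, 4→888; joined: 844 888 888 844 888 888 844 888 888.

844888888844888888844888888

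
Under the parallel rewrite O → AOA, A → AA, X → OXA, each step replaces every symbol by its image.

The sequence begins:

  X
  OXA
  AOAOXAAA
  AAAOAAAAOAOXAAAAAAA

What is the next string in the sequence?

AAAAAAAOAAAAAAAAAAOAAAAOAOXAAAAAAAAAAAAAAA

Replace each of the 19 characters of AAAOAAAAOAOXAAAAAAA in place — AA AA AA AOA AA AA AA AA AOA AA AOA OXA AA AA AA AA AA AA AA — and concatenate.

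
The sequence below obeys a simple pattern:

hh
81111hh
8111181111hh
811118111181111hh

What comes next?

81111811118111181111hh

Each term is the previous one with 81111 prepended.
One more step from 811118111181111hh gives the answer.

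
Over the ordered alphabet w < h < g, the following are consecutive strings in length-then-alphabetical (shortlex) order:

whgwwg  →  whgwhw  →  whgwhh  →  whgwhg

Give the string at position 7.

Stepping forward 3 times from whgwhg: whgwhg → whgwgw → whgwgh, then the target.

whgwgg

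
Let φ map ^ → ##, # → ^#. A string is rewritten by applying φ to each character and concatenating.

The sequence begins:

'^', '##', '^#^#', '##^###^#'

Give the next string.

Expanding ##^###^#: #→^#, #→^#, ^→##, #→^#, #→^#, #→^#, ^→##, #→^#. Concatenated: ^# ^# ## ^# ^# ^# ## ^#.

^#^###^#^#^###^#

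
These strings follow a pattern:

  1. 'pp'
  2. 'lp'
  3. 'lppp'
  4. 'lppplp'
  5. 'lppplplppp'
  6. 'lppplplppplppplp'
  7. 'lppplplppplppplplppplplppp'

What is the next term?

From term 3 onward, concatenate the last term with the second-to-last: lp·pp = lppp, lppp·lp = lppplp, …
So term 8 is lppplplppplppplplppplplppp·lppplplppplppplp.

lppplplppplppplplppplplppplppplplppplppplp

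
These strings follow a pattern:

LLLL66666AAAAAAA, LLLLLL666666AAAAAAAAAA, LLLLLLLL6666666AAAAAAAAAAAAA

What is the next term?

Each string has the form L^{2n-2} 6^{n+2} A^{3n-2}, where the shown terms are n = 3, 4, 5.
For the next term, n = 6, so the run lengths are 10, 8, 16.

LLLLLLLLLL66666666AAAAAAAAAAAAAAAA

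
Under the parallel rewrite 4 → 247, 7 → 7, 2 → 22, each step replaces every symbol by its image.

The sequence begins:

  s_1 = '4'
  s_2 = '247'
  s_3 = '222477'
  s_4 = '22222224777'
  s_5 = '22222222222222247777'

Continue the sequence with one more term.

Rewriting the 20 symbols of 22222222222222247777 one by one yields 22 22 22 22 22 22 22 22 22 22 22 22 22 22 22 247 7 7 7 7; concatenated:

2222222222222222222222222222222477777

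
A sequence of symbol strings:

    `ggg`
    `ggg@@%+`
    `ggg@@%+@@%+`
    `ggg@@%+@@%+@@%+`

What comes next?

ggg@@%+@@%+@@%+@@%+

Each term is the previous one with @@%+ appended.
One more step from ggg@@%+@@%+@@%+ gives the answer.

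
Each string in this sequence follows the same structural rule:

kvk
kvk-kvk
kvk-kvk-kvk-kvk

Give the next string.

Each string is two copies of the previous one joined by '-'.
One more doubling of kvk-kvk-kvk-kvk gives the answer.

kvk-kvk-kvk-kvk-kvk-kvk-kvk-kvk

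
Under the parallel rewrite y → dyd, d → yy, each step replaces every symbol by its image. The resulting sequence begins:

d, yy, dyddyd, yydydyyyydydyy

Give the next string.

Rewriting the 14 symbols of yydydyyyydydyy one by one yields dyd dyd yy dyd yy dyd dyd dyd dyd yy dyd yy dyd dyd; concatenated:

dyddydyydydyydyddyddyddydyydydyydyddyd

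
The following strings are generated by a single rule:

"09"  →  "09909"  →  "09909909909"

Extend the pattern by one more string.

Every step duplicates the string with '9' between the halves.
So the next term is two copies of 09909909909 with '9' between the halves.

09909909909909909909909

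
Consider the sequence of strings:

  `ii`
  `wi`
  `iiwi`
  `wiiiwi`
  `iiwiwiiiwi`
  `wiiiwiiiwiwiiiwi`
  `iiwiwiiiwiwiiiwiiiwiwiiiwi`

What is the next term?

Each term (from the third on) is the two preceding terms concatenated in order: term 3 = ii·wi = iiwi.
So term 8 is wiiiwiiiwiwiiiwi·iiwiwiiiwiwiiiwiiiwiwiiiwi.

wiiiwiiiwiwiiiwiiiwiwiiiwiwiiiwiiiwiwiiiwi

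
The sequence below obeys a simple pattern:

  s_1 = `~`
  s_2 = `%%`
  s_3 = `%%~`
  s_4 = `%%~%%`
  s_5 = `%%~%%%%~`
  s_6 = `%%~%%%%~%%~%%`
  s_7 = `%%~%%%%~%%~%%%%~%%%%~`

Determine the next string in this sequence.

%%~%%%%~%%~%%%%~%%%%~%%~%%%%~%%~%%

From term 3 onward, concatenate the last term with the second-to-last: %%·~ = %%~, %%~·%% = %%~%%, …
The next term joins %%~%%%%~%%~%%%%~%%%%~ and %%~%%%%~%%~%%.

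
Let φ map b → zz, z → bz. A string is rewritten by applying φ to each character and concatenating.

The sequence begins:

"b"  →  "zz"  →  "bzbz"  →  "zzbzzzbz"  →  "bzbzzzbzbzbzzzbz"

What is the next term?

Replace each of the 16 characters of bzbzzzbzbzbzzzbz in place — zz bz zz bz bz bz zz bz zz bz zz bz bz bz zz bz — and concatenate.

zzbzzzbzbzbzzzbzzzbzzzbzbzbzzzbz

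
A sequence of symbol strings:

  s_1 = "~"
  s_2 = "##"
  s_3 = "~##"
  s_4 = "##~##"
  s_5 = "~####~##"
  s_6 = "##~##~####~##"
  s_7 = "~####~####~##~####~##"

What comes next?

##~##~####~##~####~####~##~####~##

From term 3 onward, concatenate the second-to-last term with the last: ~·## = ~##, ##·~## = ##~##, …
So term 8 is ##~##~####~##·~####~####~##~####~##.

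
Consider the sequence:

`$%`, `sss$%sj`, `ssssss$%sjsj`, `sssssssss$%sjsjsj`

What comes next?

Each term wraps the previous one in sss on the left and sj on the right.
Applying this once more to sssssssss$%sjsjsj:

ssssssssssss$%sjsjsjsj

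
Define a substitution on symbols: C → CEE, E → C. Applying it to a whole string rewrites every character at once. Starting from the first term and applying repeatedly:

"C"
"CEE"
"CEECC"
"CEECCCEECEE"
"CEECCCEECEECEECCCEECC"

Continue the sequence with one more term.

Rewriting the 21 symbols of CEECCCEECEECEECCCEECC one by one yields CEE C C CEE CEE CEE C C CEE C C CEE C C CEE CEE CEE C C CEE CEE; concatenated:

CEECCCEECEECEECCCEECCCEECCCEECEECEECCCEECEE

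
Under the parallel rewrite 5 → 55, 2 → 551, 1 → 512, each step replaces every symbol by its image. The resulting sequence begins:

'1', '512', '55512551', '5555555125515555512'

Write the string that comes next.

Rewriting the 19 symbols of 5555555125515555512 one by one yields 55 55 55 55 55 55 55 512 551 55 55 512 55 55 55 55 55 512 551; concatenated:

5555555555555551255155555125555555555512551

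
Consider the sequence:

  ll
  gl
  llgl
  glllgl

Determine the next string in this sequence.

llglglllgl

Each term (from the third on) is the two preceding terms concatenated in order: term 3 = ll·gl = llgl.
Continuing: llgl · glllgl gives term 5.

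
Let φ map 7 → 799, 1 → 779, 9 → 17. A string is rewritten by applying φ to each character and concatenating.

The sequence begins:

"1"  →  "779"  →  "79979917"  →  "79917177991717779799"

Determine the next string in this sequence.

φ(79917177991717779799) expands symbol-by-symbol to 799 17 17 779 799 779 799 799 17 17 779 799 779 799 799 799 17 799 17 17; joining the 20 pieces gives the next term.

79917177797997797997991717779799779799799799177991717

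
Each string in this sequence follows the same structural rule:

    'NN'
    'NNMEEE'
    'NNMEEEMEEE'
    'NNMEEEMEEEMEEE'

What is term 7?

Each term is the previous one with MEEE appended.
From NNMEEEMEEEMEEE, 3 further steps: NNMEEEMEEEMEEE → NNMEEEMEEEMEEEMEEE → NNMEEEMEEEMEEEMEEEMEEE → (answer).

NNMEEEMEEEMEEEMEEEMEEEMEEE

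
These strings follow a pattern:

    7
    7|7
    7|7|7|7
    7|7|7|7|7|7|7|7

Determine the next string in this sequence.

Every step duplicates the string with '|' between the halves.
Doubling 7|7|7|7|7|7|7|7 with '|' between the halves:

7|7|7|7|7|7|7|7|7|7|7|7|7|7|7|7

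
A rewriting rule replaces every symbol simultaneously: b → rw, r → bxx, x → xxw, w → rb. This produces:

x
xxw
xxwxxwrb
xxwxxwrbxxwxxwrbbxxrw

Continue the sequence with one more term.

Rewriting the 21 symbols of xxwxxwrbxxwxxwrbbxxrw one by one yields xxw xxw rb xxw xxw rb bxx rw xxw xxw rb xxw xxw rb bxx rw rw xxw xxw bxx rb; concatenated:

xxwxxwrbxxwxxwrbbxxrwxxwxxwrbxxwxxwrbbxxrwrwxxwxxwbxxrb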